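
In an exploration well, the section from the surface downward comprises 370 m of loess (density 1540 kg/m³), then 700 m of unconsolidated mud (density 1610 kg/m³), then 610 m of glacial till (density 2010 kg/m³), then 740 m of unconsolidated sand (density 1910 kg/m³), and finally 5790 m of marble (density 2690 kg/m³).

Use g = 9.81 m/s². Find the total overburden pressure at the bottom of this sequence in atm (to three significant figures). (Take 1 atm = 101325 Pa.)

loess: 1540 kg/m³ × 9.81 m/s² × 370 m = 5.590×10^6 Pa = 55.17 atm
unconsolidated mud: 1610 kg/m³ × 9.81 m/s² × 700 m = 1.106×10^7 Pa = 109.1 atm
glacial till: 2010 kg/m³ × 9.81 m/s² × 610 m = 1.203×10^7 Pa = 118.7 atm
unconsolidated sand: 1910 kg/m³ × 9.81 m/s² × 740 m = 1.387×10^7 Pa = 136.8 atm
marble: 2690 kg/m³ × 9.81 m/s² × 5790 m = 1.528×10^8 Pa = 1508 atm
Total = 55.17 + 109.1 + 118.7 + 136.8 + 1508 = 1927.8 atm

1930 atm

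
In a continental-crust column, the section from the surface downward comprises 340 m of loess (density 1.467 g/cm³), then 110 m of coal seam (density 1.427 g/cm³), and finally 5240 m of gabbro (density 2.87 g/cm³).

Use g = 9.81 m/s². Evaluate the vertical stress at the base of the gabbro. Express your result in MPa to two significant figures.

loess: 1467 kg/m³ × 9.81 m/s² × 340 m = 4.893×10^6 Pa = 4.893 MPa
coal seam: 1427 kg/m³ × 9.81 m/s² × 110 m = 1.540×10^6 Pa = 1.540 MPa
gabbro: 2870 kg/m³ × 9.81 m/s² × 5240 m = 1.475×10^8 Pa = 147.5 MPa
Total = 4.893 + 1.540 + 147.5 = 153.96 MPa

150 MPa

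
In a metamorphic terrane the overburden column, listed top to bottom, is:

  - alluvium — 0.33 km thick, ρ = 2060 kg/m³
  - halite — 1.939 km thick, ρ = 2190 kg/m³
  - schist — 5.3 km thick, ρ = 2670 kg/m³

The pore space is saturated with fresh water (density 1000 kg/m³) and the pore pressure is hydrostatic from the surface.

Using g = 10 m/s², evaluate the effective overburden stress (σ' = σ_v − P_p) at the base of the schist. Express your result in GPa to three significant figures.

0.115 GPa

Overburden (lithostatic) stress σ_v:
alluvium: 2060 kg/m³ × 10 m/s² × 330 m = 6.798×10^6 Pa = 6.798 MPa
halite: 2190 kg/m³ × 10 m/s² × 1939 m = 4.246×10^7 Pa = 42.46 MPa
schist: 2670 kg/m³ × 10 m/s² × 5300 m = 1.415×10^8 Pa = 141.5 MPa
Total = 6.798 + 42.46 + 141.5 = 190.77 MPa
Pore pressure P_p = 1000 kg/m³ × 10 m/s² × 7569 m = 7.569×10^7 Pa = 75.69 MPa
Effective stress σ' = σ_v − P_p = 190.8 − 75.69 = 115.08 MPa = 0.11508 GPa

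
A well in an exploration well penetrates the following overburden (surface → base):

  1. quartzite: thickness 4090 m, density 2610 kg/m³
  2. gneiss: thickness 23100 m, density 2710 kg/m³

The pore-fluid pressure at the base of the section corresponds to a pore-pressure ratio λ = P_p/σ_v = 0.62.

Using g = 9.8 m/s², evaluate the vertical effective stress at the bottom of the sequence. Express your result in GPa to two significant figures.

Overburden (lithostatic) stress σ_v:
quartzite: 2610 kg/m³ × 9.8 m/s² × 4090 m = 1.046×10^8 Pa = 104.6 MPa
gneiss: 2710 kg/m³ × 9.8 m/s² × 23100 m = 6.135×10^8 Pa = 613.5 MPa
Total = 104.6 + 613.5 = 718.10 MPa
Pore pressure P_p = λ·σ_v = 0.62 × 718.1 MPa = 445.2 MPa
Effective stress σ' = σ_v − P_p = 718.1 − 445.2 = 272.88 MPa = 0.27288 GPa

0.27 GPa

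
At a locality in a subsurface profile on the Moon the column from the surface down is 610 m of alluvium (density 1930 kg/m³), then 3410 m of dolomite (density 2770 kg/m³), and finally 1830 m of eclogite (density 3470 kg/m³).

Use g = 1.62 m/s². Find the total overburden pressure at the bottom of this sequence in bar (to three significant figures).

275 bar

alluvium: 1930 kg/m³ × 1.62 m/s² × 610 m = 1.907×10^6 Pa = 19.07 bar
dolomite: 2770 kg/m³ × 1.62 m/s² × 3410 m = 1.530×10^7 Pa = 153.0 bar
eclogite: 3470 kg/m³ × 1.62 m/s² × 1830 m = 1.029×10^7 Pa = 102.9 bar
Total = 19.07 + 153.0 + 102.9 = 274.96 bar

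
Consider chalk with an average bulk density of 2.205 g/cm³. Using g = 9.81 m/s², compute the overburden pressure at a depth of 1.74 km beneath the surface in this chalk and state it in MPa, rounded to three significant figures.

37.6 MPa

chalk: 2205 kg/m³ × 9.81 m/s² × 1740 m = 3.764×10^7 Pa = 37.64 MPa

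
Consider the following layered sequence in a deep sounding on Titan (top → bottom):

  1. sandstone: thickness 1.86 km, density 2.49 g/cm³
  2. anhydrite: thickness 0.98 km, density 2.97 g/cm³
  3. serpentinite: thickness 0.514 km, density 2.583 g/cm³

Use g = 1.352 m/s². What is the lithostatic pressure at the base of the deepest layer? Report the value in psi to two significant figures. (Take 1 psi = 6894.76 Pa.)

sandstone: 2490 kg/m³ × 1.352 m/s² × 1860 m = 6.262×10^6 Pa = 908.2 psi
anhydrite: 2970 kg/m³ × 1.352 m/s² × 980 m = 3.935×10^6 Pa = 570.7 psi
serpentinite: 2583 kg/m³ × 1.352 m/s² × 514 m = 1.795×10^6 Pa = 260.3 psi
Total = 908.2 + 570.7 + 260.3 = 1739.3 psi

1700 psi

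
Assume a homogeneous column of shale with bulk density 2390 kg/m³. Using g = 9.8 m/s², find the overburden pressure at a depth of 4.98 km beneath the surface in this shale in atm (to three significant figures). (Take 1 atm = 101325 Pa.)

1150 atm

shale: 2390 kg/m³ × 9.8 m/s² × 4980 m = 1.166×10^8 Pa = 1151 atm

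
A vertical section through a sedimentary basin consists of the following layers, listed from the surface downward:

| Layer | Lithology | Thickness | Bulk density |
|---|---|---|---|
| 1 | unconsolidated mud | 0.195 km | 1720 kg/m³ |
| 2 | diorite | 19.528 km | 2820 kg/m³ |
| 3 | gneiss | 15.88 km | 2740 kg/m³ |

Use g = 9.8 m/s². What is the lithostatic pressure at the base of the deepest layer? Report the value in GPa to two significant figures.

0.97 GPa

unconsolidated mud: 1720 kg/m³ × 9.8 m/s² × 195 m = 3.287×10^6 Pa = 3.287×10^-3 GPa
diorite: 2820 kg/m³ × 9.8 m/s² × 19528 m = 5.397×10^8 Pa = 0.5397 GPa
gneiss: 2740 kg/m³ × 9.8 m/s² × 15880 m = 4.264×10^8 Pa = 0.4264 GPa
Total = 3.287×10^-3 + 0.5397 + 0.4264 = 0.96937 GPa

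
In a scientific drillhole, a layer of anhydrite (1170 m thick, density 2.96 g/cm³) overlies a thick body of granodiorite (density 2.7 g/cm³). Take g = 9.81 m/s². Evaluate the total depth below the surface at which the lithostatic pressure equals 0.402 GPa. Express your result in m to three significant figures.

15100 m

Pressure at base of upper layers: 2960×9.81×1170 = 3.397×10^7 Pa = 0.03397 GPa
Remaining pressure to be supplied by granodiorite: 4.020×10^8 − 3.397×10^7 = 3.680×10^8 Pa
Additional depth in granodiorite = 3.680×10^8 Pa / (2700 kg/m³ × 9.81 m/s²) = 13895 m
Total depth = 1170 m + 13895 m = 15065 m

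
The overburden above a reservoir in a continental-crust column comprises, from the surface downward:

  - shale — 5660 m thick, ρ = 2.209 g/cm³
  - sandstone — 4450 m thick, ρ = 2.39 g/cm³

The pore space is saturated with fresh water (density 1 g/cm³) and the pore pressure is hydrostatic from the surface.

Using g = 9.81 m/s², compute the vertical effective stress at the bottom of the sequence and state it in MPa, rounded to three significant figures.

128 MPa

Overburden (lithostatic) stress σ_v:
shale: 2209 kg/m³ × 9.81 m/s² × 5660 m = 1.227×10^8 Pa = 122.7 MPa
sandstone: 2390 kg/m³ × 9.81 m/s² × 4450 m = 1.043×10^8 Pa = 104.3 MPa
Total = 122.7 + 104.3 = 226.99 MPa
Pore pressure P_p = 1000 kg/m³ × 9.81 m/s² × 10110 m = 9.918×10^7 Pa = 99.18 MPa
Effective stress σ' = σ_v − P_p = 227.0 − 99.18 = 127.81 MPa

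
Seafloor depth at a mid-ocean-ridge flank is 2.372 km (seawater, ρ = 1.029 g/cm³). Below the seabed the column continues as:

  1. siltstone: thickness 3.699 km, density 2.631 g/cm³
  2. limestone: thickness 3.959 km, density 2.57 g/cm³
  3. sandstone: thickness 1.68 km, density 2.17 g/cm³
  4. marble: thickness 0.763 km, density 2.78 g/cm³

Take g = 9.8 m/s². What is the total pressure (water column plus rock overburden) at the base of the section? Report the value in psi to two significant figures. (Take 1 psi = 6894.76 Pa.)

seawater: 1029 kg/m³ × 9.8 m/s² × 2372 m = 2.392×10^7 Pa = 3469 psi
siltstone: 2631 kg/m³ × 9.8 m/s² × 3699 m = 9.537×10^7 Pa = 13833 psi
limestone: 2570 kg/m³ × 9.8 m/s² × 3959 m = 9.971×10^7 Pa = 14462 psi
sandstone: 2170 kg/m³ × 9.8 m/s² × 1680 m = 3.573×10^7 Pa = 5182 psi
marble: 2780 kg/m³ × 9.8 m/s² × 763 m = 2.079×10^7 Pa = 3015 psi
Total = 3469 + 13833 + 14462 + 5182 + 3015 = 39961 psi

40000 psi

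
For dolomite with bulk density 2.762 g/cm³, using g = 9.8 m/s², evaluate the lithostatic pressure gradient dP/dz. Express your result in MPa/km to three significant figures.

27.1 MPa/km

dP/dz = ρg = 2762 kg/m³ × 9.8 m/s² = 27068 Pa/m
= 27068 Pa/m × (1 MPa/km / 1000.0 Pa/m) = 27.068 MPa/km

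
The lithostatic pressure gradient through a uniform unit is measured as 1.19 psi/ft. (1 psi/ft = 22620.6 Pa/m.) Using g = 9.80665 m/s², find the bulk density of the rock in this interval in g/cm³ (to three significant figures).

ρ = (dP/dz)/g = 1.19 psi/ft / 9.80665 m/s² = 26919 Pa/m / 9.80665 m/s² = 2744.9 kg/m³
= 2.745 g/cm³

2.74 g/cm³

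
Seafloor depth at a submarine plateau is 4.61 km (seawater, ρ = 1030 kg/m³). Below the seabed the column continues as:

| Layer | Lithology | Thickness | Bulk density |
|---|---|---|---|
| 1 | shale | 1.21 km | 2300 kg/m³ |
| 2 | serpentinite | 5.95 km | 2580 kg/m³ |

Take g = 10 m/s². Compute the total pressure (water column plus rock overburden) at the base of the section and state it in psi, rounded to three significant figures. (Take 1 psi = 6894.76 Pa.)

33200 psi

seawater: 1030 kg/m³ × 10 m/s² × 4610 m = 4.748×10^7 Pa = 6887 psi
shale: 2300 kg/m³ × 10 m/s² × 1210 m = 2.783×10^7 Pa = 4036 psi
serpentinite: 2580 kg/m³ × 10 m/s² × 5950 m = 1.535×10^8 Pa = 22265 psi
Total = 6887 + 4036 + 22265 = 33188 psi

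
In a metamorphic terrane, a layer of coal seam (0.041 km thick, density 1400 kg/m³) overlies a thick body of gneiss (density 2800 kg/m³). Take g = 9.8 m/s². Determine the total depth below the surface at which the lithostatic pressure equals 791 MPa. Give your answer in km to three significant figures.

Pressure at base of upper layers: 1400×9.8×41 = 5.625×10^5 Pa = 0.5625 MPa
Remaining pressure to be supplied by gneiss: 7.910×10^8 − 5.625×10^5 = 7.904×10^8 Pa
Additional depth in gneiss = 7.904×10^8 Pa / (2800 kg/m³ × 9.8 m/s²) = 28806 m
Total depth = 41 m + 28806 m = 28847 m
= 28.847 km

28.8 km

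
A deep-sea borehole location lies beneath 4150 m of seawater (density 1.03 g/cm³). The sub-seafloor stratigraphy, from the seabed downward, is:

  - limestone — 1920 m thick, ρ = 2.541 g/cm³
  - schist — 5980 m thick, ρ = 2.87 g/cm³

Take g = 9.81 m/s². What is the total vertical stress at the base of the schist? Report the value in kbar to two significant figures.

2.6 kbar

seawater: 1030 kg/m³ × 9.81 m/s² × 4150 m = 4.193×10^7 Pa = 0.4193 kbar
limestone: 2541 kg/m³ × 9.81 m/s² × 1920 m = 4.786×10^7 Pa = 0.4786 kbar
schist: 2870 kg/m³ × 9.81 m/s² × 5980 m = 1.684×10^8 Pa = 1.684 kbar
Total = 0.4193 + 0.4786 + 1.684 = 2.5816 kbar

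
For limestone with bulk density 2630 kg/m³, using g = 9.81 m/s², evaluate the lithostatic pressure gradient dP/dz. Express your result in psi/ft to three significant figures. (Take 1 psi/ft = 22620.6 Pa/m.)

1.14 psi/ft

dP/dz = ρg = 2630 kg/m³ × 9.81 m/s² = 25800 Pa/m
= 25800 Pa/m × (1 psi/ft / 22621 Pa/m) = 1.1406 psi/ft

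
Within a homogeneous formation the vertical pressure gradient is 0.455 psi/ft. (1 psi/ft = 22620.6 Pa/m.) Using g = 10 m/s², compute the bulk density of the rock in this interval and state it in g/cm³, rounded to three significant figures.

ρ = (dP/dz)/g = 0.455 psi/ft / 10 m/s² = 10292 Pa/m / 10 m/s² = 1029.2 kg/m³
= 1.029 g/cm³

1.03 g/cm³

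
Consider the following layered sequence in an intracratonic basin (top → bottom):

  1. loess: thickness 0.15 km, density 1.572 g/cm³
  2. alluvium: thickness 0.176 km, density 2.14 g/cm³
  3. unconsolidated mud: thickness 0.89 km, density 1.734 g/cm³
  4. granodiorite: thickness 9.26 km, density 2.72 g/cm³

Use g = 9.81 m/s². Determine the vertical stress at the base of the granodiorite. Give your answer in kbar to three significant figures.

2.68 kbar

loess: 1572 kg/m³ × 9.81 m/s² × 150 m = 2.313×10^6 Pa = 0.02313 kbar
alluvium: 2140 kg/m³ × 9.81 m/s² × 176 m = 3.695×10^6 Pa = 0.03695 kbar
unconsolidated mud: 1734 kg/m³ × 9.81 m/s² × 890 m = 1.514×10^7 Pa = 0.1514 kbar
granodiorite: 2720 kg/m³ × 9.81 m/s² × 9260 m = 2.471×10^8 Pa = 2.471 kbar
Total = 0.02313 + 0.03695 + 0.1514 + 2.471 = 2.6823 kbar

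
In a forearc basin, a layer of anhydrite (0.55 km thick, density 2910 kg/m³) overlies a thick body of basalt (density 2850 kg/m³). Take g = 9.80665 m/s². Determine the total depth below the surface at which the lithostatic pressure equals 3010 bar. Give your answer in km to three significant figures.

10.8 km

Pressure at base of upper layers: 2910×9.80665×550 = 1.570×10^7 Pa = 157.0 bar
Remaining pressure to be supplied by basalt: 3.010×10^8 − 1.570×10^7 = 2.853×10^8 Pa
Additional depth in basalt = 2.853×10^8 Pa / (2850 kg/m³ × 9.80665 m/s²) = 10208 m
Total depth = 550 m + 10208 m = 10758 m
= 10.758 km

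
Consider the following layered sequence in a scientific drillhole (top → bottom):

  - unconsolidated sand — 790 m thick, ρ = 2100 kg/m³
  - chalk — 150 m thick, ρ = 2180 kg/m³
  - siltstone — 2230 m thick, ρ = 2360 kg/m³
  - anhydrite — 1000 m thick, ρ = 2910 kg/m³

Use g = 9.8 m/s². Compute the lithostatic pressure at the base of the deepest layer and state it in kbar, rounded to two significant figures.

1.0 kbar

unconsolidated sand: 2100 kg/m³ × 9.8 m/s² × 790 m = 1.626×10^7 Pa = 0.1626 kbar
chalk: 2180 kg/m³ × 9.8 m/s² × 150 m = 3.205×10^6 Pa = 0.03205 kbar
siltstone: 2360 kg/m³ × 9.8 m/s² × 2230 m = 5.158×10^7 Pa = 0.5158 kbar
anhydrite: 2910 kg/m³ × 9.8 m/s² × 1000 m = 2.852×10^7 Pa = 0.2852 kbar
Total = 0.1626 + 0.03205 + 0.5158 + 0.2852 = 0.99556 kbar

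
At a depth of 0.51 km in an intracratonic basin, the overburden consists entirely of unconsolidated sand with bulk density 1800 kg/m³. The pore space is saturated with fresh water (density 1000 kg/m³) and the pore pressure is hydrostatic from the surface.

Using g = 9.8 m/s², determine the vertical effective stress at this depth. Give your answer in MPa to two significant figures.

4.0 MPa

Overburden (lithostatic) stress σ_v:
unconsolidated sand: 1800 kg/m³ × 9.8 m/s² × 510 m = 8.996×10^6 Pa = 8.996 MPa
Pore pressure P_p = 1000 kg/m³ × 9.8 m/s² × 510 m = 4.998×10^6 Pa = 4.998 MPa
Effective stress σ' = σ_v − P_p = 8.996 − 4.998 = 3.9984 MPa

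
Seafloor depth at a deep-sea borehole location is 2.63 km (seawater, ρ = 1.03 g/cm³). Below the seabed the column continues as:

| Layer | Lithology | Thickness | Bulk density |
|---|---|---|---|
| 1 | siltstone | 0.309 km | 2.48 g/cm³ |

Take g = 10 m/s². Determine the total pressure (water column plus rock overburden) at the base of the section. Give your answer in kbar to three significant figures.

seawater: 1030 kg/m³ × 10 m/s² × 2630 m = 2.709×10^7 Pa = 0.2709 kbar
siltstone: 2480 kg/m³ × 10 m/s² × 309 m = 7.663×10^6 Pa = 0.07663 kbar
Total = 0.2709 + 0.07663 = 0.34752 kbar

0.348 kbar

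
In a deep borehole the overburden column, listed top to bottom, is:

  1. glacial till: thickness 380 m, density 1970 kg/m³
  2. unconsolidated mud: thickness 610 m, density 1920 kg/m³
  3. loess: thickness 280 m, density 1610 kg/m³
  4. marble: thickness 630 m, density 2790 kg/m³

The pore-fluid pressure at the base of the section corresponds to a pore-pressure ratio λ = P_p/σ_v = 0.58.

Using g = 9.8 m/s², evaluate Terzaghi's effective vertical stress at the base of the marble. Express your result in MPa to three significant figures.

Overburden (lithostatic) stress σ_v:
glacial till: 1970 kg/m³ × 9.8 m/s² × 380 m = 7.336×10^6 Pa = 7.336 MPa
unconsolidated mud: 1920 kg/m³ × 9.8 m/s² × 610 m = 1.148×10^7 Pa = 11.48 MPa
loess: 1610 kg/m³ × 9.8 m/s² × 280 m = 4.418×10^6 Pa = 4.418 MPa
marble: 2790 kg/m³ × 9.8 m/s² × 630 m = 1.723×10^7 Pa = 17.23 MPa
Total = 7.336 + 11.48 + 4.418 + 17.23 = 40.457 MPa
Pore pressure P_p = λ·σ_v = 0.58 × 40.46 MPa = 23.47 MPa
Effective stress σ' = σ_v − P_p = 40.46 − 23.47 = 16.992 MPa

17.0 MPa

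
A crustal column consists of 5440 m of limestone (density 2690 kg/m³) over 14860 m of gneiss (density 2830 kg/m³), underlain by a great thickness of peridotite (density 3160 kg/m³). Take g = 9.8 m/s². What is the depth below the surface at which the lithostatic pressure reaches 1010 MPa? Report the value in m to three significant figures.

35000 m

Pressure at base of upper layers: 2690×9.8×5440 + 2830×9.8×14860 = 5.555×10^8 Pa = 555.5 MPa
Remaining pressure to be supplied by peridotite: 1.010×10^9 − 5.555×10^8 = 4.545×10^8 Pa
Additional depth in peridotite = 4.545×10^8 Pa / (3160 kg/m³ × 9.8 m/s²) = 14675 m
Total depth = 20300 m + 14675 m = 34975 m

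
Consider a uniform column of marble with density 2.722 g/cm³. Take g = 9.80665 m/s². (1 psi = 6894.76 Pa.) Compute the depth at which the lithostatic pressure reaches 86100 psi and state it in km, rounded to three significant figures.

h = P/(ρg) = 86100 psi / (2722 kg/m³ × 9.80665 m/s²) = 5.936×10^8 Pa / 26694 Pa/m = 22239 m
= 22.239 km

22.2 km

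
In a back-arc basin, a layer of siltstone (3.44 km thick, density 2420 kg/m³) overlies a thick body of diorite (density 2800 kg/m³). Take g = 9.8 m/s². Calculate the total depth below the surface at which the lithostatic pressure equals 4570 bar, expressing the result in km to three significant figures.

Pressure at base of upper layers: 2420×9.8×3440 = 8.158×10^7 Pa = 815.8 bar
Remaining pressure to be supplied by diorite: 4.570×10^8 − 8.158×10^7 = 3.754×10^8 Pa
Additional depth in diorite = 3.754×10^8 Pa / (2800 kg/m³ × 9.8 m/s²) = 13681 m
Total depth = 3440 m + 13681 m = 17121 m
= 17.121 km

17.1 km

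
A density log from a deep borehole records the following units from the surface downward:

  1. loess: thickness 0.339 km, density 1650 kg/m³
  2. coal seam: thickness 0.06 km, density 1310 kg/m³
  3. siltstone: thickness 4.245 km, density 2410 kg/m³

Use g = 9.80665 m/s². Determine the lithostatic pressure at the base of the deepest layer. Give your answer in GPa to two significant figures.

loess: 1650 kg/m³ × 9.80665 m/s² × 339 m = 5.485×10^6 Pa = 5.485×10^-3 GPa
coal seam: 1310 kg/m³ × 9.80665 m/s² × 60 m = 7.708×10^5 Pa = 7.708×10^-4 GPa
siltstone: 2410 kg/m³ × 9.80665 m/s² × 4245 m = 1.003×10^8 Pa = 0.1003 GPa
Total = 5.485×10^-3 + 7.708×10^-4 + 0.1003 = 0.10658 GPa

0.11 GPa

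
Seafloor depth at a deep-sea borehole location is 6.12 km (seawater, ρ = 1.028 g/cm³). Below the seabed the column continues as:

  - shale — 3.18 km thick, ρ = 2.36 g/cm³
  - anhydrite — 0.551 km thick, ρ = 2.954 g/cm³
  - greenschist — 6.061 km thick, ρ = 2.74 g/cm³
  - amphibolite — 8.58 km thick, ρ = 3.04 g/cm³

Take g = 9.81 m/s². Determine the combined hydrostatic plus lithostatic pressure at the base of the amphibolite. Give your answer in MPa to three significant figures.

seawater: 1028 kg/m³ × 9.81 m/s² × 6120 m = 6.172×10^7 Pa = 61.72 MPa
shale: 2360 kg/m³ × 9.81 m/s² × 3180 m = 7.362×10^7 Pa = 73.62 MPa
anhydrite: 2954 kg/m³ × 9.81 m/s² × 551 m = 1.597×10^7 Pa = 15.97 MPa
greenschist: 2740 kg/m³ × 9.81 m/s² × 6061 m = 1.629×10^8 Pa = 162.9 MPa
amphibolite: 3040 kg/m³ × 9.81 m/s² × 8580 m = 2.559×10^8 Pa = 255.9 MPa
Total = 61.72 + 73.62 + 15.97 + 162.9 + 255.9 = 570.10 MPa

570 MPa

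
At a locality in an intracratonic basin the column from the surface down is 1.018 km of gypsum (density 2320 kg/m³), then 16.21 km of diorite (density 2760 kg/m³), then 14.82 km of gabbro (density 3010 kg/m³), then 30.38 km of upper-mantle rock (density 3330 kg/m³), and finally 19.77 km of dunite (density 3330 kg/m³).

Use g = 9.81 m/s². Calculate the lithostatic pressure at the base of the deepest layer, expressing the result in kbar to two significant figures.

gypsum: 2320 kg/m³ × 9.81 m/s² × 1018 m = 2.317×10^7 Pa = 0.2317 kbar
diorite: 2760 kg/m³ × 9.81 m/s² × 16210 m = 4.389×10^8 Pa = 4.389 kbar
gabbro: 3010 kg/m³ × 9.81 m/s² × 14820 m = 4.376×10^8 Pa = 4.376 kbar
upper-mantle rock: 3330 kg/m³ × 9.81 m/s² × 30380 m = 9.924×10^8 Pa = 9.924 kbar
dunite: 3330 kg/m³ × 9.81 m/s² × 19770 m = 6.458×10^8 Pa = 6.458 kbar
Total = 0.2317 + 4.389 + 4.376 + 9.924 + 6.458 = 25.379 kbar

25 kbar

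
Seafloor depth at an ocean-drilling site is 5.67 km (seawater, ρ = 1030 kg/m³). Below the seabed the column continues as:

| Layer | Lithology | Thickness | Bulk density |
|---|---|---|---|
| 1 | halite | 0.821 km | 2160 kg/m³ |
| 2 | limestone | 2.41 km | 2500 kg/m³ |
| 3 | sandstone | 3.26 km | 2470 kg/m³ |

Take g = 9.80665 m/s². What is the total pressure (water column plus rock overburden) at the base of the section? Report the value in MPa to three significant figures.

213 MPa

seawater: 1030 kg/m³ × 9.80665 m/s² × 5670 m = 5.727×10^7 Pa = 57.27 MPa
halite: 2160 kg/m³ × 9.80665 m/s² × 821 m = 1.739×10^7 Pa = 17.39 MPa
limestone: 2500 kg/m³ × 9.80665 m/s² × 2410 m = 5.909×10^7 Pa = 59.09 MPa
sandstone: 2470 kg/m³ × 9.80665 m/s² × 3260 m = 7.897×10^7 Pa = 78.97 MPa
Total = 57.27 + 17.39 + 59.09 + 78.97 = 212.71 MPa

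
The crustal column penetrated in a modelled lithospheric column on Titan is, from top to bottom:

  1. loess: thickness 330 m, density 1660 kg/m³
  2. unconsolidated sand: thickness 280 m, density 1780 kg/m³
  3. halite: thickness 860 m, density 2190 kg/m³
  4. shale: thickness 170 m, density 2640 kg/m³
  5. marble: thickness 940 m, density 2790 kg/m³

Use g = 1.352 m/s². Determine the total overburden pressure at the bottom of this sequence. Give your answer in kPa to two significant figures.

loess: 1660 kg/m³ × 1.352 m/s² × 330 m = 7.406×10^5 Pa = 740.6 kPa
unconsolidated sand: 1780 kg/m³ × 1.352 m/s² × 280 m = 6.738×10^5 Pa = 673.8 kPa
halite: 2190 kg/m³ × 1.352 m/s² × 860 m = 2.546×10^6 Pa = 2546 kPa
shale: 2640 kg/m³ × 1.352 m/s² × 170 m = 6.068×10^5 Pa = 606.8 kPa
marble: 2790 kg/m³ × 1.352 m/s² × 940 m = 3.546×10^6 Pa = 3546 kPa
Total = 740.6 + 673.8 + 2546 + 606.8 + 3546 = 8113.4 kPa

8100 kPa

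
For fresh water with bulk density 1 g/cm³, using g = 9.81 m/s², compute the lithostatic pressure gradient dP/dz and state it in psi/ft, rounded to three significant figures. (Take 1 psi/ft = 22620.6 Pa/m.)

dP/dz = ρg = 1000 kg/m³ × 9.81 m/s² = 9810.0 Pa/m
= 9810.0 Pa/m × (1 psi/ft / 22621 Pa/m) = 0.43368 psi/ft

0.434 psi/ft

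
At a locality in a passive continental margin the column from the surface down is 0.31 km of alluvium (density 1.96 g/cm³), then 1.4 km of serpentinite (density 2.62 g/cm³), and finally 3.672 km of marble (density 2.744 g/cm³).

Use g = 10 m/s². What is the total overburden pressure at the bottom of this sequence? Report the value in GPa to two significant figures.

alluvium: 1960 kg/m³ × 10 m/s² × 310 m = 6.076×10^6 Pa = 6.076×10^-3 GPa
serpentinite: 2620 kg/m³ × 10 m/s² × 1400 m = 3.668×10^7 Pa = 0.03668 GPa
marble: 2744 kg/m³ × 10 m/s² × 3672 m = 1.008×10^8 Pa = 0.1008 GPa
Total = 6.076×10^-3 + 0.03668 + 0.1008 = 0.14352 GPa

0.14 GPa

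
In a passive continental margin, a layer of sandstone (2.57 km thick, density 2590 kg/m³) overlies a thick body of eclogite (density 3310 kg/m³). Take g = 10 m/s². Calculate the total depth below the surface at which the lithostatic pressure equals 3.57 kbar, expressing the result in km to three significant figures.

11.3 km

Pressure at base of upper layers: 2590×10×2570 = 6.656×10^7 Pa = 0.6656 kbar
Remaining pressure to be supplied by eclogite: 3.570×10^8 − 6.656×10^7 = 2.904×10^8 Pa
Additional depth in eclogite = 2.904×10^8 Pa / (3310 kg/m³ × 10 m/s²) = 8774.5 m
Total depth = 2570 m + 8774.5 m = 11345 m
= 11.345 km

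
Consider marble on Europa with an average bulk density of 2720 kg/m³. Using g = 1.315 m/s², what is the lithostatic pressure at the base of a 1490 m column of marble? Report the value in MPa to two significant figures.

5.3 MPa

marble: 2720 kg/m³ × 1.315 m/s² × 1490 m = 5.329×10^6 Pa = 5.329 MPa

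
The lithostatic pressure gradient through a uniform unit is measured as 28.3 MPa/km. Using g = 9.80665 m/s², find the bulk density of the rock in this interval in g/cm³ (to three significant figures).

ρ = (dP/dz)/g = 28.3 MPa/km / 9.80665 m/s² = 28300 Pa/m / 9.80665 m/s² = 2885.8 kg/m³
= 2.886 g/cm³

2.89 g/cm³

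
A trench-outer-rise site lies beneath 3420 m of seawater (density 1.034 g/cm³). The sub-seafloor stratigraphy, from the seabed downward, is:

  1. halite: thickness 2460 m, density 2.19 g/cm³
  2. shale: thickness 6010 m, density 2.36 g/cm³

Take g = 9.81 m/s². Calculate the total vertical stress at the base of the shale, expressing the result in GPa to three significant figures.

0.227 GPa

seawater: 1034 kg/m³ × 9.81 m/s² × 3420 m = 3.469×10^7 Pa = 0.03469 GPa
halite: 2190 kg/m³ × 9.81 m/s² × 2460 m = 5.285×10^7 Pa = 0.05285 GPa
shale: 2360 kg/m³ × 9.81 m/s² × 6010 m = 1.391×10^8 Pa = 0.1391 GPa
Total = 0.03469 + 0.05285 + 0.1391 = 0.22668 GPa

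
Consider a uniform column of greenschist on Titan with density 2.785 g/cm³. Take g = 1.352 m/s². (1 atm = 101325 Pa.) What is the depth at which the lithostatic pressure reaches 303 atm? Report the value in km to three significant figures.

h = P/(ρg) = 303 atm / (2785 kg/m³ × 1.352 m/s²) = 3.070×10^7 Pa / 3765.3 Pa/m = 8153.7 m
= 8.1537 km

8.15 km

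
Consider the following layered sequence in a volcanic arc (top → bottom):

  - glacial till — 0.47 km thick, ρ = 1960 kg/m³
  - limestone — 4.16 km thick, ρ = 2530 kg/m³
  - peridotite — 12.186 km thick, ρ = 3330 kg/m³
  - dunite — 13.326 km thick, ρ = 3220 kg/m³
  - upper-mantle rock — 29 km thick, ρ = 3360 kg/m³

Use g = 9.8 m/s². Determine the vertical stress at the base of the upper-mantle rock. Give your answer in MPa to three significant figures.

glacial till: 1960 kg/m³ × 9.8 m/s² × 470 m = 9.028×10^6 Pa = 9.028 MPa
limestone: 2530 kg/m³ × 9.8 m/s² × 4160 m = 1.031×10^8 Pa = 103.1 MPa
peridotite: 3330 kg/m³ × 9.8 m/s² × 12186 m = 3.977×10^8 Pa = 397.7 MPa
dunite: 3220 kg/m³ × 9.8 m/s² × 13326 m = 4.205×10^8 Pa = 420.5 MPa
upper-mantle rock: 3360 kg/m³ × 9.8 m/s² × 29000 m = 9.549×10^8 Pa = 954.9 MPa
Total = 9.028 + 103.1 + 397.7 + 420.5 + 954.9 = 1885.3 MPa

1890 MPa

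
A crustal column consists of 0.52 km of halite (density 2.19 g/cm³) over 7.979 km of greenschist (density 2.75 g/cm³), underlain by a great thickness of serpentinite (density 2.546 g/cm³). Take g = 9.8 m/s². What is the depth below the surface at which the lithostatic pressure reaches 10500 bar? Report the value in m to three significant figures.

Pressure at base of upper layers: 2190×9.8×520 + 2750×9.8×7979 = 2.262×10^8 Pa = 2262 bar
Remaining pressure to be supplied by serpentinite: 1.050×10^9 − 2.262×10^8 = 8.238×10^8 Pa
Additional depth in serpentinite = 8.238×10^8 Pa / (2546 kg/m³ × 9.8 m/s²) = 33017 m
Total depth = 8499 m + 33017 m = 41516 m

41500 m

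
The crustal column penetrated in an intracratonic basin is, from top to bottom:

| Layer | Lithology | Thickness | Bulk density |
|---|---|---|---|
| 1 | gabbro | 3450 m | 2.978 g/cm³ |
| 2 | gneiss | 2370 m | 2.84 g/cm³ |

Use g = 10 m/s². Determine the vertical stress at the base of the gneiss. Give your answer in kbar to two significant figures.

gabbro: 2978 kg/m³ × 10 m/s² × 3450 m = 1.027×10^8 Pa = 1.027 kbar
gneiss: 2840 kg/m³ × 10 m/s² × 2370 m = 6.731×10^7 Pa = 0.6731 kbar
Total = 1.027 + 0.6731 = 1.7005 kbar

1.7 kbar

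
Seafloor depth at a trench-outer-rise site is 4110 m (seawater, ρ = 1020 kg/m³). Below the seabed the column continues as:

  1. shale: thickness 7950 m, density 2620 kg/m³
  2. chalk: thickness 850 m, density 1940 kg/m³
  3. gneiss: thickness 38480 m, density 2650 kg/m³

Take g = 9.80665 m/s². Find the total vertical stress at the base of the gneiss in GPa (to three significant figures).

1.26 GPa

seawater: 1020 kg/m³ × 9.80665 m/s² × 4110 m = 4.111×10^7 Pa = 0.04111 GPa
shale: 2620 kg/m³ × 9.80665 m/s² × 7950 m = 2.043×10^8 Pa = 0.2043 GPa
chalk: 1940 kg/m³ × 9.80665 m/s² × 850 m = 1.617×10^7 Pa = 0.01617 GPa
gneiss: 2650 kg/m³ × 9.80665 m/s² × 38480 m = 1.000×10^9 Pa = 1.000 GPa
Total = 0.04111 + 0.2043 + 0.01617 + 1.000 = 1.2615 GPa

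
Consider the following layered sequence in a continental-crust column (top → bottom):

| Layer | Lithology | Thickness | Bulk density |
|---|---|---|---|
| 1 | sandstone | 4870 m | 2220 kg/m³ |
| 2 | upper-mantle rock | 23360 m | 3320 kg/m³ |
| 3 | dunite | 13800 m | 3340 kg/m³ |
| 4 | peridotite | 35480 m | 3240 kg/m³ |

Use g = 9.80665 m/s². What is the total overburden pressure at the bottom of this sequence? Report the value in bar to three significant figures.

24500 bar

sandstone: 2220 kg/m³ × 9.80665 m/s² × 4870 m = 1.060×10^8 Pa = 1060 bar
upper-mantle rock: 3320 kg/m³ × 9.80665 m/s² × 23360 m = 7.606×10^8 Pa = 7606 bar
dunite: 3340 kg/m³ × 9.80665 m/s² × 13800 m = 4.520×10^8 Pa = 4520 bar
peridotite: 3240 kg/m³ × 9.80665 m/s² × 35480 m = 1.127×10^9 Pa = 11273 bar
Total = 1060 + 7606 + 4520 + 11273 = 24459 bar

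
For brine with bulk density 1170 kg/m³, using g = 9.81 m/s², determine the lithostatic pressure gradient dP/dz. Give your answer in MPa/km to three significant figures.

11.5 MPa/km

dP/dz = ρg = 1170 kg/m³ × 9.81 m/s² = 11478 Pa/m
= 11478 Pa/m × (1 MPa/km / 1000.0 Pa/m) = 11.478 MPa/km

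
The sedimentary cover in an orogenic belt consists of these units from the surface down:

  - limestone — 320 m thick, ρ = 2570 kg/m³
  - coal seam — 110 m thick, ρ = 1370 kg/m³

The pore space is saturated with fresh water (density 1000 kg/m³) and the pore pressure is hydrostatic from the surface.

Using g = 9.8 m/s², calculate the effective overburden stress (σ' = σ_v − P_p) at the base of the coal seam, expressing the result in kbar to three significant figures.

Overburden (lithostatic) stress σ_v:
limestone: 2570 kg/m³ × 9.8 m/s² × 320 m = 8.060×10^6 Pa = 8.060 MPa
coal seam: 1370 kg/m³ × 9.8 m/s² × 110 m = 1.477×10^6 Pa = 1.477 MPa
Total = 8.060 + 1.477 = 9.5364 MPa
Pore pressure P_p = 1000 kg/m³ × 9.8 m/s² × 430 m = 4.214×10^6 Pa = 4.214 MPa
Effective stress σ' = σ_v − P_p = 9.536 − 4.214 = 5.3224 MPa = 0.053224 kbar

0.0532 kbar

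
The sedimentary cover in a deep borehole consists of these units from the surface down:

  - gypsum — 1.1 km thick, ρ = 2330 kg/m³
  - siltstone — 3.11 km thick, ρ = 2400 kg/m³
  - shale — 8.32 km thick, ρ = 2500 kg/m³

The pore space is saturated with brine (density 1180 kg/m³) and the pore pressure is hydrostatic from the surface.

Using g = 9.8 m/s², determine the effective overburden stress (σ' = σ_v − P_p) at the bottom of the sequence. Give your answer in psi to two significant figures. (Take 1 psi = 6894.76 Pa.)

Overburden (lithostatic) stress σ_v:
gypsum: 2330 kg/m³ × 9.8 m/s² × 1100 m = 2.512×10^7 Pa = 25.12 MPa
siltstone: 2400 kg/m³ × 9.8 m/s² × 3110 m = 7.315×10^7 Pa = 73.15 MPa
shale: 2500 kg/m³ × 9.8 m/s² × 8320 m = 2.038×10^8 Pa = 203.8 MPa
Total = 25.12 + 73.15 + 203.8 = 302.10 MPa
Pore pressure P_p = 1180 kg/m³ × 9.8 m/s² × 12530 m = 1.449×10^8 Pa = 144.9 MPa
Effective stress σ' = σ_v − P_p = 302.1 − 144.9 = 157.21 MPa = 22801 psi

23000 psi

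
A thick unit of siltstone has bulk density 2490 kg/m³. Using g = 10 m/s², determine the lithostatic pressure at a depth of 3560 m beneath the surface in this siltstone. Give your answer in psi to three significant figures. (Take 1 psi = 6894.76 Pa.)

siltstone: 2490 kg/m³ × 10 m/s² × 3560 m = 8.864×10^7 Pa = 12857 psi

12900 psi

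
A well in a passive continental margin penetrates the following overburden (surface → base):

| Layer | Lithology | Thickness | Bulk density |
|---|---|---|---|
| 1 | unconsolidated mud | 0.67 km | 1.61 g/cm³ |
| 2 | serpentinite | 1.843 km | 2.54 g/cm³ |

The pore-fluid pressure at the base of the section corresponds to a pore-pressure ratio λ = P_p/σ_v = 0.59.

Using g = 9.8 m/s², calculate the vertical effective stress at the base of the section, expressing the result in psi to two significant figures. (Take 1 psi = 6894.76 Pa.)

3400 psi

Overburden (lithostatic) stress σ_v:
unconsolidated mud: 1610 kg/m³ × 9.8 m/s² × 670 m = 1.057×10^7 Pa = 10.57 MPa
serpentinite: 2540 kg/m³ × 9.8 m/s² × 1843 m = 4.588×10^7 Pa = 45.88 MPa
Total = 10.57 + 45.88 = 56.447 MPa
Pore pressure P_p = λ·σ_v = 0.59 × 56.45 MPa = 33.30 MPa
Effective stress σ' = σ_v − P_p = 56.45 − 33.30 = 23.143 MPa = 3356.7 psi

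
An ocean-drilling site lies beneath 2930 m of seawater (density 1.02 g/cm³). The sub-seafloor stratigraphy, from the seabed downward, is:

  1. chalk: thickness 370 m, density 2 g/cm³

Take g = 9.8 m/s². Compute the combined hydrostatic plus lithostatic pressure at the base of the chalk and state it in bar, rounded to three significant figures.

365 bar

seawater: 1020 kg/m³ × 9.8 m/s² × 2930 m = 2.929×10^7 Pa = 292.9 bar
chalk: 2000 kg/m³ × 9.8 m/s² × 370 m = 7.252×10^6 Pa = 72.52 bar
Total = 292.9 + 72.52 = 365.40 bar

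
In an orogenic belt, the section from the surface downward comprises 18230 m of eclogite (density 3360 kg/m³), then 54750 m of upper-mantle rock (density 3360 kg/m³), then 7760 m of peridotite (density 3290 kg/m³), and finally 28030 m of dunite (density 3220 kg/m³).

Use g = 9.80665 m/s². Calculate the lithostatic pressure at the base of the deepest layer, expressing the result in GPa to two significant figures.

3.5 GPa

eclogite: 3360 kg/m³ × 9.80665 m/s² × 18230 m = 6.007×10^8 Pa = 0.6007 GPa
upper-mantle rock: 3360 kg/m³ × 9.80665 m/s² × 54750 m = 1.804×10^9 Pa = 1.804 GPa
peridotite: 3290 kg/m³ × 9.80665 m/s² × 7760 m = 2.504×10^8 Pa = 0.2504 GPa
dunite: 3220 kg/m³ × 9.80665 m/s² × 28030 m = 8.851×10^8 Pa = 0.8851 GPa
Total = 0.6007 + 1.804 + 0.2504 + 0.8851 = 3.5402 GPa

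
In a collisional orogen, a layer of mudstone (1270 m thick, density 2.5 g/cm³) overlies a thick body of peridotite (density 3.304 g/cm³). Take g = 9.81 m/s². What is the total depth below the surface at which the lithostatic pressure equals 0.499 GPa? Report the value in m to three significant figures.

15700 m

Pressure at base of upper layers: 2500×9.81×1270 = 3.115×10^7 Pa = 0.03115 GPa
Remaining pressure to be supplied by peridotite: 4.990×10^8 − 3.115×10^7 = 4.679×10^8 Pa
Additional depth in peridotite = 4.679×10^8 Pa / (3304 kg/m³ × 9.81 m/s²) = 14434 m
Total depth = 1270 m + 14434 m = 15704 m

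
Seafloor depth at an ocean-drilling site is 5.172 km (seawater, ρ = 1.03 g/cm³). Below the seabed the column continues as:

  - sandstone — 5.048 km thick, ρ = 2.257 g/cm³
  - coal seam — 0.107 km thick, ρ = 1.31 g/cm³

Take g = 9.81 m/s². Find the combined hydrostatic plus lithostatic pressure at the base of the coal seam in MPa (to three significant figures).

seawater: 1030 kg/m³ × 9.81 m/s² × 5172 m = 5.226×10^7 Pa = 52.26 MPa
sandstone: 2257 kg/m³ × 9.81 m/s² × 5048 m = 1.118×10^8 Pa = 111.8 MPa
coal seam: 1310 kg/m³ × 9.81 m/s² × 107 m = 1.375×10^6 Pa = 1.375 MPa
Total = 52.26 + 111.8 + 1.375 = 165.40 MPa

165 MPa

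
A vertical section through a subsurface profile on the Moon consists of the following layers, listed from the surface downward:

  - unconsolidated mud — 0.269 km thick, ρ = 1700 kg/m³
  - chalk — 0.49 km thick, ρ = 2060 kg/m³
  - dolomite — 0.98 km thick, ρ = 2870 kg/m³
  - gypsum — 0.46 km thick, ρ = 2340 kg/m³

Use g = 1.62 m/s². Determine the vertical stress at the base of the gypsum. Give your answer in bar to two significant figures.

87 bar

unconsolidated mud: 1700 kg/m³ × 1.62 m/s² × 269 m = 7.408×10^5 Pa = 7.408 bar
chalk: 2060 kg/m³ × 1.62 m/s² × 490 m = 1.635×10^6 Pa = 16.35 bar
dolomite: 2870 kg/m³ × 1.62 m/s² × 980 m = 4.556×10^6 Pa = 45.56 bar
gypsum: 2340 kg/m³ × 1.62 m/s² × 460 m = 1.744×10^6 Pa = 17.44 bar
Total = 7.408 + 16.35 + 45.56 + 17.44 = 86.762 bar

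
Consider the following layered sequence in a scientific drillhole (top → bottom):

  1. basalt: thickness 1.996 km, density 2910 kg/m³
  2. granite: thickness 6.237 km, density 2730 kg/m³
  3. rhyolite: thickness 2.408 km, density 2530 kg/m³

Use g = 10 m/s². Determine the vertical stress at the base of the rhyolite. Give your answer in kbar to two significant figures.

2.9 kbar

basalt: 2910 kg/m³ × 10 m/s² × 1996 m = 5.808×10^7 Pa = 0.5808 kbar
granite: 2730 kg/m³ × 10 m/s² × 6237 m = 1.703×10^8 Pa = 1.703 kbar
rhyolite: 2530 kg/m³ × 10 m/s² × 2408 m = 6.092×10^7 Pa = 0.6092 kbar
Total = 0.5808 + 1.703 + 0.6092 = 2.8928 kbar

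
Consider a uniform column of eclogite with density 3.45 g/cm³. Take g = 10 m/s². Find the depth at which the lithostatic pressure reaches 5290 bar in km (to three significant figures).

15.3 km

h = P/(ρg) = 5290 bar / (3450 kg/m³ × 10 m/s²) = 5.290×10^8 Pa / 34500 Pa/m = 15333 m
= 15.333 km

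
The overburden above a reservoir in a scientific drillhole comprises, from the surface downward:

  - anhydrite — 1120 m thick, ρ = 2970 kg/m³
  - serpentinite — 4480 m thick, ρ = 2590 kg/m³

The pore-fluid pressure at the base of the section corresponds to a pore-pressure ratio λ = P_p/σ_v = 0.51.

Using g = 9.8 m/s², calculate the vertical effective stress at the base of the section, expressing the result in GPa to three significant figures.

0.0717 GPa

Overburden (lithostatic) stress σ_v:
anhydrite: 2970 kg/m³ × 9.8 m/s² × 1120 m = 3.260×10^7 Pa = 32.60 MPa
serpentinite: 2590 kg/m³ × 9.8 m/s² × 4480 m = 1.137×10^8 Pa = 113.7 MPa
Total = 32.60 + 113.7 = 146.31 MPa
Pore pressure P_p = λ·σ_v = 0.51 × 146.3 MPa = 74.62 MPa
Effective stress σ' = σ_v − P_p = 146.3 − 74.62 = 71.692 MPa = 0.071692 GPa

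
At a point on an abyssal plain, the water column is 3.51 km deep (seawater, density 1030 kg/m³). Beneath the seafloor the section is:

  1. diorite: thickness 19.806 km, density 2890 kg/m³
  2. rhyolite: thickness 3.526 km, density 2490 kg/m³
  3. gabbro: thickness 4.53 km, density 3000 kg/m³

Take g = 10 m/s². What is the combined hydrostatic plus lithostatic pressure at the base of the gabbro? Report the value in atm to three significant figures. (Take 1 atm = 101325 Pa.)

seawater: 1030 kg/m³ × 10 m/s² × 3510 m = 3.615×10^7 Pa = 356.8 atm
diorite: 2890 kg/m³ × 10 m/s² × 19806 m = 5.724×10^8 Pa = 5649 atm
rhyolite: 2490 kg/m³ × 10 m/s² × 3526 m = 8.780×10^7 Pa = 866.5 atm
gabbro: 3000 kg/m³ × 10 m/s² × 4530 m = 1.359×10^8 Pa = 1341 atm
Total = 356.8 + 5649 + 866.5 + 1341 = 8213.6 atm

8210 atm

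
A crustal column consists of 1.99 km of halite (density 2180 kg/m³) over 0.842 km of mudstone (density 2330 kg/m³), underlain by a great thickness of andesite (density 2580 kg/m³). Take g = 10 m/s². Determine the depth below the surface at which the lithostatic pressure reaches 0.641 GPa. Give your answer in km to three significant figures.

Pressure at base of upper layers: 2180×10×1990 + 2330×10×842 = 6.300×10^7 Pa = 0.06300 GPa
Remaining pressure to be supplied by andesite: 6.410×10^8 − 6.300×10^7 = 5.780×10^8 Pa
Additional depth in andesite = 5.780×10^8 Pa / (2580 kg/m³ × 10 m/s²) = 22403 m
Total depth = 2832 m + 22403 m = 25235 m
= 25.235 km

25.2 km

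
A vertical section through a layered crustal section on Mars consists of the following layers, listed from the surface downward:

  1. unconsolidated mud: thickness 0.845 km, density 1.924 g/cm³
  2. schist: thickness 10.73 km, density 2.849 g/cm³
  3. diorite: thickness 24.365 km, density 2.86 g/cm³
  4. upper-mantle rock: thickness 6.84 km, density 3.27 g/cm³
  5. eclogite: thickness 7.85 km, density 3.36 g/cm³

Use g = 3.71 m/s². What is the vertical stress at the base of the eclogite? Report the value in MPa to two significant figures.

560 MPa

unconsolidated mud: 1924 kg/m³ × 3.71 m/s² × 845 m = 6.032×10^6 Pa = 6.032 MPa
schist: 2849 kg/m³ × 3.71 m/s² × 10730 m = 1.134×10^8 Pa = 113.4 MPa
diorite: 2860 kg/m³ × 3.71 m/s² × 24365 m = 2.585×10^8 Pa = 258.5 MPa
upper-mantle rock: 3270 kg/m³ × 3.71 m/s² × 6840 m = 8.298×10^7 Pa = 82.98 MPa
eclogite: 3360 kg/m³ × 3.71 m/s² × 7850 m = 9.785×10^7 Pa = 97.85 MPa
Total = 6.032 + 113.4 + 258.5 + 82.98 + 97.85 = 558.81 MPa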